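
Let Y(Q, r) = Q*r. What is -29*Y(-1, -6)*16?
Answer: -2784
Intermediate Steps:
-29*Y(-1, -6)*16 = -(-29)*(-6)*16 = -29*6*16 = -174*16 = -2784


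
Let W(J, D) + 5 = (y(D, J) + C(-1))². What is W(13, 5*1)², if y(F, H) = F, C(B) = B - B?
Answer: 400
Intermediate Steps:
C(B) = 0
W(J, D) = -5 + D² (W(J, D) = -5 + (D + 0)² = -5 + D²)
W(13, 5*1)² = (-5 + (5*1)²)² = (-5 + 5²)² = (-5 + 25)² = 20² = 400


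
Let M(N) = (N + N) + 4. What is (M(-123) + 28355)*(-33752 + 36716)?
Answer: 83326932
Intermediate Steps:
M(N) = 4 + 2*N (M(N) = 2*N + 4 = 4 + 2*N)
(M(-123) + 28355)*(-33752 + 36716) = ((4 + 2*(-123)) + 28355)*(-33752 + 36716) = ((4 - 246) + 28355)*2964 = (-242 + 28355)*2964 = 28113*2964 = 83326932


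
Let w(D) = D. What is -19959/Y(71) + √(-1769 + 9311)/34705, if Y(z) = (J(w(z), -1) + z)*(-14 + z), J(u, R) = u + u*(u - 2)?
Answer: -6653/95779 + 3*√838/34705 ≈ -0.066960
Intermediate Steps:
J(u, R) = u + u*(-2 + u)
Y(z) = (-14 + z)*(z + z*(-1 + z)) (Y(z) = (z*(-1 + z) + z)*(-14 + z) = (z + z*(-1 + z))*(-14 + z) = (-14 + z)*(z + z*(-1 + z)))
-19959/Y(71) + √(-1769 + 9311)/34705 = -19959*1/(5041*(-14 + 71)) + √(-1769 + 9311)/34705 = -19959/(5041*57) + √7542*(1/34705) = -19959/287337 + (3*√838)*(1/34705) = -19959*1/287337 + 3*√838/34705 = -6653/95779 + 3*√838/34705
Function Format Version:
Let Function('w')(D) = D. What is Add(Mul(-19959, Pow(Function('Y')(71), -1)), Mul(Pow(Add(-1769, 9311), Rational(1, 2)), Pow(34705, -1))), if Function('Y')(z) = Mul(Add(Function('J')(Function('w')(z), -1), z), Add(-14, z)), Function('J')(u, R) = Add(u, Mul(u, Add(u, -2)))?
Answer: Add(Rational(-6653, 95779), Mul(Rational(3, 34705), Pow(838, Rational(1, 2)))) ≈ -0.066960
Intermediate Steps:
Function('J')(u, R) = Add(u, Mul(u, Add(-2, u)))
Function('Y')(z) = Mul(Add(-14, z), Add(z, Mul(z, Add(-1, z)))) (Function('Y')(z) = Mul(Add(Mul(z, Add(-1, z)), z), Add(-14, z)) = Mul(Add(z, Mul(z, Add(-1, z))), Add(-14, z)) = Mul(Add(-14, z), Add(z, Mul(z, Add(-1, z)))))
Add(Mul(-19959, Pow(Function('Y')(71), -1)), Mul(Pow(Add(-1769, 9311), Rational(1, 2)), Pow(34705, -1))) = Add(Mul(-19959, Pow(Mul(Pow(71, 2), Add(-14, 71)), -1)), Mul(Pow(Add(-1769, 9311), Rational(1, 2)), Pow(34705, -1))) = Add(Mul(-19959, Pow(Mul(5041, 57), -1)), Mul(Pow(7542, Rational(1, 2)), Rational(1, 34705))) = Add(Mul(-19959, Pow(287337, -1)), Mul(Mul(3, Pow(838, Rational(1, 2))), Rational(1, 34705))) = Add(Mul(-19959, Rational(1, 287337)), Mul(Rational(3, 34705), Pow(838, Rational(1, 2)))) = Add(Rational(-6653, 95779), Mul(Rational(3, 34705), Pow(838, Rational(1, 2))))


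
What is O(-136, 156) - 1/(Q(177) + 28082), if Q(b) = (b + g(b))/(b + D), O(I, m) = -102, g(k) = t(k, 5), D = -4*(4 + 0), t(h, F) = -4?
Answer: -461180411/4521375 ≈ -102.00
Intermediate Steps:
D = -16 (D = -4*4 = -16)
g(k) = -4
Q(b) = (-4 + b)/(-16 + b) (Q(b) = (b - 4)/(b - 16) = (-4 + b)/(-16 + b))
O(-136, 156) - 1/(Q(177) + 28082) = -102 - 1/((-4 + 177)/(-16 + 177) + 28082) = -102 - 1/(173/161 + 28082) = -102 - 1/4521375/161 = -102 - 1*161/4521375 = -102 - 161/4521375 = -461180411/4521375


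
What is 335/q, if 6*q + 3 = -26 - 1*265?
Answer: -335/49 ≈ -6.8367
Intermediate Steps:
q = -49 (q = -½ + (-26 - 1*265)/6 = -½ + (-26 - 265)/6 = -½ + (⅙)*(-291) = -½ - 97/2 = -49)
335/q = 335/(-49) = 335*(-1/49) = -335/49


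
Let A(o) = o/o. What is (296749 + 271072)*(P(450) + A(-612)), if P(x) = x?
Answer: 256087271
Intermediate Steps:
A(o) = 1
(296749 + 271072)*(P(450) + A(-612)) = (296749 + 271072)*(450 + 1) = 567821*451 = 256087271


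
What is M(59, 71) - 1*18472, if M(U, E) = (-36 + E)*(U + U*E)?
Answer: 130208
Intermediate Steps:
M(U, E) = (-36 + E)*(U + E*U)
M(59, 71) - 1*18472 = 59*(-36 + 71² - 35*71) - 1*18472 = 59*(-36 + 5041 - 2485) - 18472 = 59*2520 - 18472 = 148680 - 18472 = 130208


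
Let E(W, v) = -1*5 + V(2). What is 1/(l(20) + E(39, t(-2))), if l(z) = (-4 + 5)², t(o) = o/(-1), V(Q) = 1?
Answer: -⅓ ≈ -0.33333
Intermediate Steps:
t(o) = -o (t(o) = o*(-1) = -o)
E(W, v) = -4 (E(W, v) = -1*5 + 1 = -5 + 1 = -4)
l(z) = 1 (l(z) = 1² = 1)
1/(l(20) + E(39, t(-2))) = 1/(1 - 4) = 1/(-3) = -⅓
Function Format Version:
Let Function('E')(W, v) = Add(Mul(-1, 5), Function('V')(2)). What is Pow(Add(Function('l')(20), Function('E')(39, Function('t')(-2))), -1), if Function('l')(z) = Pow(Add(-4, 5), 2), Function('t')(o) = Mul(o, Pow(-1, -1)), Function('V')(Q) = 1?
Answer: Rational(-1, 3) ≈ -0.33333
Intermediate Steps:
Function('t')(o) = Mul(-1, o) (Function('t')(o) = Mul(o, -1) = Mul(-1, o))
Function('E')(W, v) = -4 (Function('E')(W, v) = Add(Mul(-1, 5), 1) = Add(-5, 1) = -4)
Function('l')(z) = 1 (Function('l')(z) = Pow(1, 2) = 1)
Pow(Add(Function('l')(20), Function('E')(39, Function('t')(-2))), -1) = Pow(Add(1, -4), -1) = Pow(-3, -1) = Rational(-1, 3)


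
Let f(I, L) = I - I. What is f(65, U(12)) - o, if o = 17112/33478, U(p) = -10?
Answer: -8556/16739 ≈ -0.51114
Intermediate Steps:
f(I, L) = 0
o = 8556/16739 (o = 17112*(1/33478) = 8556/16739 ≈ 0.51114)
f(65, U(12)) - o = 0 - 1*8556/16739 = 0 - 8556/16739 = -8556/16739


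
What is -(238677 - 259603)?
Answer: 20926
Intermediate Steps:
-(238677 - 259603) = -1*(-20926) = 20926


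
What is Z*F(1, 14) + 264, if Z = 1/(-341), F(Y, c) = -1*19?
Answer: 90043/341 ≈ 264.06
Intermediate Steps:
F(Y, c) = -19
Z = -1/341 ≈ -0.0029326
Z*F(1, 14) + 264 = -1/341*(-19) + 264 = 19/341 + 264 = 90043/341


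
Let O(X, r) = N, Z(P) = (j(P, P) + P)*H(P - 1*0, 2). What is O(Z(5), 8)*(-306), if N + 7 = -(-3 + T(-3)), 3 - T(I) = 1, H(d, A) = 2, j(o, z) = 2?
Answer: 1836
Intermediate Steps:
T(I) = 2 (T(I) = 3 - 1*1 = 3 - 1 = 2)
Z(P) = 4 + 2*P (Z(P) = (2 + P)*2 = 4 + 2*P)
N = -6 (N = -7 - (-3 + 2) = -7 - 1*(-1) = -7 + 1 = -6)
O(X, r) = -6
O(Z(5), 8)*(-306) = -6*(-306) = 1836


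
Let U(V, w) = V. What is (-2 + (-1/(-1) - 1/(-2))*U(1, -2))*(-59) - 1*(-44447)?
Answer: 88953/2 ≈ 44477.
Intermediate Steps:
(-2 + (-1/(-1) - 1/(-2))*U(1, -2))*(-59) - 1*(-44447) = (-2 + (-1/(-1) - 1/(-2))*1)*(-59) - 1*(-44447) = (-2 + (-1*(-1) - 1*(-½))*1)*(-59) + 44447 = (-2 + (1 + ½)*1)*(-59) + 44447 = (-2 + (3/2)*1)*(-59) + 44447 = (-2 + 3/2)*(-59) + 44447 = -½*(-59) + 44447 = 59/2 + 44447 = 88953/2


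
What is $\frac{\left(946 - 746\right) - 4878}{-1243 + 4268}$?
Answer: $- \frac{4678}{3025} \approx -1.5464$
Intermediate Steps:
$\frac{\left(946 - 746\right) - 4878}{-1243 + 4268} = \frac{200 - 4878}{3025} = \left(-4678\right) \frac{1}{3025} = - \frac{4678}{3025}$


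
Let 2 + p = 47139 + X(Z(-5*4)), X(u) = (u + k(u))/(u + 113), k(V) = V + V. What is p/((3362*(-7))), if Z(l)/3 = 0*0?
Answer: -47137/23534 ≈ -2.0029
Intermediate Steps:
Z(l) = 0 (Z(l) = 3*(0*0) = 3*0 = 0)
k(V) = 2*V
X(u) = 3*u/(113 + u) (X(u) = (u + 2*u)/(u + 113) = (3*u)/(113 + u) = 3*u/(113 + u))
p = 47137 (p = -2 + (47139 + 3*0/(113 + 0)) = -2 + (47139 + 3*0/113) = -2 + (47139 + 3*0*(1/113)) = -2 + (47139 + 0) = -2 + 47139 = 47137)
p/((3362*(-7))) = 47137/((3362*(-7))) = 47137/(-23534) = 47137*(-1/23534) = -47137/23534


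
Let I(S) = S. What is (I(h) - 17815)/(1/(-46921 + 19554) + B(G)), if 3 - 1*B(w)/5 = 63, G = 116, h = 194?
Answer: 482233907/8210101 ≈ 58.737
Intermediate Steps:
B(w) = -300 (B(w) = 15 - 5*63 = 15 - 315 = -300)
(I(h) - 17815)/(1/(-46921 + 19554) + B(G)) = (194 - 17815)/(1/(-46921 + 19554) - 300) = -17621/(1/(-27367) - 300) = -17621/(-1/27367 - 300) = -17621/(-8210101/27367) = -17621*(-27367/8210101) = 482233907/8210101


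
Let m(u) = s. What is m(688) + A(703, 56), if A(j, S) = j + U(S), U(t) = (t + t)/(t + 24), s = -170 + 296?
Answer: 4152/5 ≈ 830.40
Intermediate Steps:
s = 126
m(u) = 126
U(t) = 2*t/(24 + t) (U(t) = (2*t)/(24 + t) = 2*t/(24 + t))
A(j, S) = j + 2*S/(24 + S)
m(688) + A(703, 56) = 126 + (2*56 + 703*(24 + 56))/(24 + 56) = 126 + (112 + 703*80)/80 = 126 + (112 + 56240)/80 = 126 + (1/80)*56352 = 126 + 3522/5 = 4152/5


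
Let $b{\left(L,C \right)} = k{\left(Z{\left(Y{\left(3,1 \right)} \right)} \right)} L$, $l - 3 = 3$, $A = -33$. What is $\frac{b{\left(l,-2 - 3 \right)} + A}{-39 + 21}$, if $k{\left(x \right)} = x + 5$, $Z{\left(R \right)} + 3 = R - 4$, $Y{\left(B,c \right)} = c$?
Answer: $\frac{13}{6} \approx 2.1667$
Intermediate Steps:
$Z{\left(R \right)} = -7 + R$ ($Z{\left(R \right)} = -3 + \left(R - 4\right) = -3 + \left(-4 + R\right) = -7 + R$)
$k{\left(x \right)} = 5 + x$
$l = 6$ ($l = 3 + 3 = 6$)
$b{\left(L,C \right)} = - L$ ($b{\left(L,C \right)} = \left(5 + \left(-7 + 1\right)\right) L = \left(5 - 6\right) L = - L$)
$\frac{b{\left(l,-2 - 3 \right)} + A}{-39 + 21} = \frac{\left(-1\right) 6 - 33}{-39 + 21} = \frac{-6 - 33}{-18} = \left(- \frac{1}{18}\right) \left(-39\right) = \frac{13}{6}$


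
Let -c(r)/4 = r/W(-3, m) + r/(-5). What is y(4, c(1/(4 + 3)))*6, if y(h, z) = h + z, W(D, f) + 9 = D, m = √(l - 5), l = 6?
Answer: 874/35 ≈ 24.971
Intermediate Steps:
m = 1 (m = √(6 - 5) = √1 = 1)
W(D, f) = -9 + D
c(r) = 17*r/15 (c(r) = -4*(r/(-9 - 3) + r/(-5)) = -4*(r/(-12) + r*(-⅕)) = -4*(r*(-1/12) - r/5) = -4*(-r/12 - r/5) = -(-17)*r/15 = 17*r/15)
y(4, c(1/(4 + 3)))*6 = (4 + 17/(15*(4 + 3)))*6 = (4 + (17/15)/7)*6 = (4 + (17/15)*(⅐))*6 = (4 + 17/105)*6 = (437/105)*6 = 874/35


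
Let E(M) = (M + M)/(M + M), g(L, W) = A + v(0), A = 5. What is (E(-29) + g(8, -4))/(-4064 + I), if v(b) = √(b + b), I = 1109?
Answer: -2/985 ≈ -0.0020305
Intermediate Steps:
v(b) = √2*√b (v(b) = √(2*b) = √2*√b)
g(L, W) = 5 (g(L, W) = 5 + √2*√0 = 5 + √2*0 = 5 + 0 = 5)
E(M) = 1 (E(M) = (2*M)/((2*M)) = (2*M)*(1/(2*M)) = 1)
(E(-29) + g(8, -4))/(-4064 + I) = (1 + 5)/(-4064 + 1109) = 6/(-2955) = 6*(-1/2955) = -2/985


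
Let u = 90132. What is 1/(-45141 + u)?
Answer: 1/44991 ≈ 2.2227e-5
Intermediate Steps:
1/(-45141 + u) = 1/(-45141 + 90132) = 1/44991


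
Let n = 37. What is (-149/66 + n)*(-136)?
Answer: -155924/33 ≈ -4725.0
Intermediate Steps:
(-149/66 + n)*(-136) = (-149/66 + 37)*(-136) = (2293/66)*(-136) = -155924/33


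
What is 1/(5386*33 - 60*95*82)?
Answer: -1/289662 ≈ -3.4523e-6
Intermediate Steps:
1/(5386*33 - 60*95*82) = 1/(177738 - 5700*82) = 1/(177738 - 467400) = 1/(-289662) = -1/289662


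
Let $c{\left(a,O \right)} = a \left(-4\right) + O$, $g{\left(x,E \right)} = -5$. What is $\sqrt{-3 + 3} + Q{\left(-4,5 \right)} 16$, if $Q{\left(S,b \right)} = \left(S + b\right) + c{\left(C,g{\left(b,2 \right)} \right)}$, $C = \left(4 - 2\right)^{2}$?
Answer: $-320$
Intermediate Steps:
$C = 4$ ($C = 2^{2} = 4$)
$c{\left(a,O \right)} = O - 4 a$ ($c{\left(a,O \right)} = - 4 a + O = O - 4 a$)
$Q{\left(S,b \right)} = -21 + S + b$ ($Q{\left(S,b \right)} = \left(S + b\right) - 21 = -21 + S + b$)
$\sqrt{-3 + 3} + Q{\left(-4,5 \right)} 16 = \sqrt{-3 + 3} + \left(-21 - 4 + 5\right) 16 = \sqrt{0} - 320 = 0 - 320 = -320$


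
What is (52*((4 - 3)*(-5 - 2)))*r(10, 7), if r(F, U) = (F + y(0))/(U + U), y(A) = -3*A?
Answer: -260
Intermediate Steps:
r(F, U) = F/(2*U) (r(F, U) = (F - 3*0)/(U + U) = (F + 0)/((2*U)) = F*(1/(2*U)) = F/(2*U))
(52*((4 - 3)*(-5 - 2)))*r(10, 7) = (52*((4 - 3)*(-5 - 2)))*((½)*10/7) = (52*(1*(-7)))*((½)*10*(⅐)) = (52*(-7))*(5/7) = -364*5/7 = -260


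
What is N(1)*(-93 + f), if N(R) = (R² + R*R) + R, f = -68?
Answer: -483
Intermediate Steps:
N(R) = R + 2*R² (N(R) = (R² + R²) + R = 2*R² + R = R + 2*R²)
N(1)*(-93 + f) = (1*(1 + 2*1))*(-93 - 68) = (1*(1 + 2))*(-161) = (1*3)*(-161) = 3*(-161) = -483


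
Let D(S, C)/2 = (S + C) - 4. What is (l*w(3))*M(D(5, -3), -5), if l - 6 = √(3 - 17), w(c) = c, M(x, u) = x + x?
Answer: -144 - 24*I*√14 ≈ -144.0 - 89.8*I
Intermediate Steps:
D(S, C) = -8 + 2*C + 2*S (D(S, C) = 2*((S + C) - 4) = 2*((C + S) - 4) = 2*(-4 + C + S) = -8 + 2*C + 2*S)
M(x, u) = 2*x
l = 6 + I*√14 (l = 6 + √(3 - 17) = 6 + √(-14) = 6 + I*√14 ≈ 6.0 + 3.7417*I)
(l*w(3))*M(D(5, -3), -5) = ((6 + I*√14)*3)*(2*(-8 + 2*(-3) + 2*5)) = (18 + 3*I*√14)*(2*(-8 - 6 + 10)) = (18 + 3*I*√14)*(2*(-4)) = (18 + 3*I*√14)*(-8) = -144 - 24*I*√14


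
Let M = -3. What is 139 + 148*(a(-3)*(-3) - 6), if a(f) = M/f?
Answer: -1193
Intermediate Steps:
a(f) = -3/f
139 + 148*(a(-3)*(-3) - 6) = 139 + 148*(-3/(-3)*(-3) - 6) = 139 + 148*(-3*(-1/3)*(-3) - 6) = 139 + 148*(1*(-3) - 6) = 139 + 148*(-3 - 6) = 139 + 148*(-9) = 139 - 1332 = -1193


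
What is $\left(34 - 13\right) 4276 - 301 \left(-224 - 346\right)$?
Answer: $261366$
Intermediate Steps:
$\left(34 - 13\right) 4276 - 301 \left(-224 - 346\right) = \left(34 - 13\right) 4276 - 301 \left(-570\right) = 21 \cdot 4276 - -171570 = 89796 + 171570 = 261366$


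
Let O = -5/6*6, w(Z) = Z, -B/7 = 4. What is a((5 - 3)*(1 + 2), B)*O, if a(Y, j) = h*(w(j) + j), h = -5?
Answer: -1400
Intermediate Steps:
B = -28 (B = -7*4 = -28)
O = -5 (O = -5/6*6 = -5*⅙*6 = -⅚*6 = -5)
a(Y, j) = -10*j (a(Y, j) = -5*(j + j) = -10*j)
a((5 - 3)*(1 + 2), B)*O = -10*(-28)*(-5) = 280*(-5) = -1400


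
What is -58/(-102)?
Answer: 29/51 ≈ 0.56863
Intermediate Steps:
-58/(-102) = -58*(-1/102) = 29/51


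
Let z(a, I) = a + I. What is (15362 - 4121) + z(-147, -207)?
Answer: 10887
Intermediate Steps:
z(a, I) = I + a
(15362 - 4121) + z(-147, -207) = (15362 - 4121) + (-207 - 147) = 11241 - 354 = 10887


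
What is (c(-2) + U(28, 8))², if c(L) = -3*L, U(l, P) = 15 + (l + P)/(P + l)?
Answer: 484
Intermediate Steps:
U(l, P) = 16 (U(l, P) = 15 + (P + l)/(P + l) = 15 + 1 = 16)
(c(-2) + U(28, 8))² = (-3*(-2) + 16)² = (6 + 16)² = 22² = 484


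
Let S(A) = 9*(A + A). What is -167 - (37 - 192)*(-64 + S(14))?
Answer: 28973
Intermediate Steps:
S(A) = 18*A (S(A) = 9*(2*A) = 18*A)
-167 - (37 - 192)*(-64 + S(14)) = -167 - (37 - 192)*(-64 + 18*14) = -167 - (-155)*(-64 + 252) = -167 - (-155)*188 = -167 - 1*(-29140) = -167 + 29140 = 28973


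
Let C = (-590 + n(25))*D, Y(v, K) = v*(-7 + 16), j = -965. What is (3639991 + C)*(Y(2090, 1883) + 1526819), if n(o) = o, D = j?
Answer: 6468791220864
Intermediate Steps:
D = -965
Y(v, K) = 9*v (Y(v, K) = v*9 = 9*v)
C = 545225 (C = (-590 + 25)*(-965) = -565*(-965) = 545225)
(3639991 + C)*(Y(2090, 1883) + 1526819) = (3639991 + 545225)*(9*2090 + 1526819) = 4185216*(18810 + 1526819) = 4185216*1545629 = 6468791220864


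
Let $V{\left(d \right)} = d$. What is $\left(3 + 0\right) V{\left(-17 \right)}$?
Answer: $-51$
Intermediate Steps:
$\left(3 + 0\right) V{\left(-17 \right)} = \left(3 + 0\right) \left(-17\right) = 3 \left(-17\right) = -51$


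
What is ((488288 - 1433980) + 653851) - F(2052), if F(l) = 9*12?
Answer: -291949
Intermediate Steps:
F(l) = 108
((488288 - 1433980) + 653851) - F(2052) = ((488288 - 1433980) + 653851) - 1*108 = (-945692 + 653851) - 108 = -291841 - 108 = -291949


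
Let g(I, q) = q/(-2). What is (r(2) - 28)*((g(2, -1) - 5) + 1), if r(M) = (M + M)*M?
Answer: 70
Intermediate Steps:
g(I, q) = -q/2
r(M) = 2*M² (r(M) = (2*M)*M = 2*M²)
(r(2) - 28)*((g(2, -1) - 5) + 1) = (2*2² - 28)*((-½*(-1) - 5) + 1) = (2*4 - 28)*((½ - 5) + 1) = (8 - 28)*(-9/2 + 1) = -20*(-7/2) = 70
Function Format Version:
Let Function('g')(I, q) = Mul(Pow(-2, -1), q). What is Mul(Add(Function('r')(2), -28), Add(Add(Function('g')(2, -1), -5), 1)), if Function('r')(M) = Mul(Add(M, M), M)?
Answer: 70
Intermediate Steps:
Function('g')(I, q) = Mul(Rational(-1, 2), q)
Function('r')(M) = Mul(2, Pow(M, 2)) (Function('r')(M) = Mul(Mul(2, M), M) = Mul(2, Pow(M, 2)))
Mul(Add(Function('r')(2), -28), Add(Add(Function('g')(2, -1), -5), 1)) = Mul(Add(Mul(2, Pow(2, 2)), -28), Add(Add(Mul(Rational(-1, 2), -1), -5), 1)) = Mul(Add(Mul(2, 4), -28), Add(Add(Rational(1, 2), -5), 1)) = Mul(Add(8, -28), Add(Rational(-9, 2), 1)) = Mul(-20, Rational(-7, 2)) = 70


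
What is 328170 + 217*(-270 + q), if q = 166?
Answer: 305602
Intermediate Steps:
328170 + 217*(-270 + q) = 328170 + 217*(-270 + 166) = 328170 + 217*(-104) = 328170 - 22568 = 305602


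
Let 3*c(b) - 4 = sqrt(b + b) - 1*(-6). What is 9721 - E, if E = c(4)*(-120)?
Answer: 10121 + 80*sqrt(2) ≈ 10234.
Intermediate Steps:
c(b) = 10/3 + sqrt(2)*sqrt(b)/3 (c(b) = 4/3 + (sqrt(b + b) - 1*(-6))/3 = 4/3 + (sqrt(2*b) + 6)/3 = 4/3 + (sqrt(2)*sqrt(b) + 6)/3 = 4/3 + (6 + sqrt(2)*sqrt(b))/3 = 4/3 + (2 + sqrt(2)*sqrt(b)/3) = 10/3 + sqrt(2)*sqrt(b)/3)
E = -400 - 80*sqrt(2) (E = (10/3 + sqrt(2)*sqrt(4)/3)*(-120) = (10/3 + (1/3)*sqrt(2)*2)*(-120) = (10/3 + 2*sqrt(2)/3)*(-120) = -400 - 80*sqrt(2) ≈ -513.14)
9721 - E = 9721 - (-400 - 80*sqrt(2)) = 9721 + (400 + 80*sqrt(2)) = 10121 + 80*sqrt(2)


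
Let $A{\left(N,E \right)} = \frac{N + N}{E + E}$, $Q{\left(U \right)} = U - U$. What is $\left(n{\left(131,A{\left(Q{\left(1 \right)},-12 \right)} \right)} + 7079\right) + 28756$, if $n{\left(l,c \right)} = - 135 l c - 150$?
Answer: $35685$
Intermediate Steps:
$Q{\left(U \right)} = 0$
$A{\left(N,E \right)} = \frac{N}{E}$ ($A{\left(N,E \right)} = \frac{2 N}{2 E} = 2 N \frac{1}{2 E} = \frac{N}{E}$)
$n{\left(l,c \right)} = -150 - 135 c l$ ($n{\left(l,c \right)} = - 135 c l - 150 = -150 - 135 c l$)
$\left(n{\left(131,A{\left(Q{\left(1 \right)},-12 \right)} \right)} + 7079\right) + 28756 = \left(\left(-150 - 135 \frac{0}{-12} \cdot 131\right) + 7079\right) + 28756 = \left(\left(-150 - 135 \cdot 0 \left(- \frac{1}{12}\right) 131\right) + 7079\right) + 28756 = \left(\left(-150 - 0 \cdot 131\right) + 7079\right) + 28756 = \left(\left(-150 + 0\right) + 7079\right) + 28756 = \left(-150 + 7079\right) + 28756 = 6929 + 28756 = 35685$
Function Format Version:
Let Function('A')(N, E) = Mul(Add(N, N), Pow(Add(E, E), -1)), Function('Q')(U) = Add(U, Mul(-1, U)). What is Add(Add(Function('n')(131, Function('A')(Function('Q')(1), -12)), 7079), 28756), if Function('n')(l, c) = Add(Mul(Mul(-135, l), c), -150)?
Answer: 35685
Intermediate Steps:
Function('Q')(U) = 0
Function('A')(N, E) = Mul(N, Pow(E, -1)) (Function('A')(N, E) = Mul(Mul(2, N), Pow(Mul(2, E), -1)) = Mul(Mul(2, N), Mul(Rational(1, 2), Pow(E, -1))) = Mul(N, Pow(E, -1)))
Function('n')(l, c) = Add(-150, Mul(-135, c, l)) (Function('n')(l, c) = Add(Mul(-135, c, l), -150) = Add(-150, Mul(-135, c, l)))
Add(Add(Function('n')(131, Function('A')(Function('Q')(1), -12)), 7079), 28756) = Add(Add(Add(-150, Mul(-135, Mul(0, Pow(-12, -1)), 131)), 7079), 28756) = Add(Add(Add(-150, Mul(-135, Mul(0, Rational(-1, 12)), 131)), 7079), 28756) = Add(Add(Add(-150, Mul(-135, 0, 131)), 7079), 28756) = Add(Add(Add(-150, 0), 7079), 28756) = Add(Add(-150, 7079), 28756) = Add(6929, 28756) = 35685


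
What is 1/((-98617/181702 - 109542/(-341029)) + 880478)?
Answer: 61965651358/54559379049132715 ≈ 1.1357e-6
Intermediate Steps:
1/((-98617/181702 - 109542/(-341029)) + 880478) = 1/((-98617*1/181702 - 109542*(-1/341029)) + 880478) = 1/((-98617/181702 + 109542/341029) + 880478) = 1/(-13727256409/61965651358 + 880478) = 1/(54559379049132715/61965651358) = 61965651358/54559379049132715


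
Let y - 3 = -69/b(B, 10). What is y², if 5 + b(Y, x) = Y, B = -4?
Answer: 1024/9 ≈ 113.78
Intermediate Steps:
b(Y, x) = -5 + Y
y = 32/3 (y = 3 - 69/(-5 - 4) = 3 - 69/(-9) = 3 - 69*(-⅑) = 3 + 23/3 = 32/3 ≈ 10.667)
y² = (32/3)² = 1024/9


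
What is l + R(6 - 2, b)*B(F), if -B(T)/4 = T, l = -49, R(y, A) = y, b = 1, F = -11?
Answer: 127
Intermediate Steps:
B(T) = -4*T
l + R(6 - 2, b)*B(F) = -49 + (6 - 2)*(-4*(-11)) = -49 + 4*44 = -49 + 176 = 127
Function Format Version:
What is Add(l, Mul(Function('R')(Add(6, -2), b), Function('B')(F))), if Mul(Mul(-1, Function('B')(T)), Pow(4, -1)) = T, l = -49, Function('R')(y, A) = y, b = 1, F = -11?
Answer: 127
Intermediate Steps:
Function('B')(T) = Mul(-4, T)
Add(l, Mul(Function('R')(Add(6, -2), b), Function('B')(F))) = Add(-49, Mul(Add(6, -2), Mul(-4, -11))) = Add(-49, Mul(4, 44)) = Add(-49, 176) = 127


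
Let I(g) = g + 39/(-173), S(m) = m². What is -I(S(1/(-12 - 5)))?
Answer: 11098/49997 ≈ 0.22197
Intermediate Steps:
I(g) = -39/173 + g (I(g) = g + 39*(-1/173) = g - 39/173 = -39/173 + g)
-I(S(1/(-12 - 5))) = -(-39/173 + (1/(-12 - 5))²) = -(-39/173 + (1/(-17))²) = -(-39/173 + (-1/17)²) = -(-39/173 + 1/289) = -1*(-11098/49997) = 11098/49997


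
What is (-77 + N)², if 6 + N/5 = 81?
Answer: 88804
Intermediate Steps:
N = 375 (N = -30 + 5*81 = -30 + 405 = 375)
(-77 + N)² = (-77 + 375)² = 298² = 88804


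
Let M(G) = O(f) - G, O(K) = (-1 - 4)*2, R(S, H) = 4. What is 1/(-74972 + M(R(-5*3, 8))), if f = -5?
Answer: -1/74986 ≈ -1.3336e-5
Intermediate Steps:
O(K) = -10 (O(K) = -5*2 = -10)
M(G) = -10 - G
1/(-74972 + M(R(-5*3, 8))) = 1/(-74972 + (-10 - 1*4)) = 1/(-74972 + (-10 - 4)) = 1/(-74972 - 14) = 1/(-74986) = -1/74986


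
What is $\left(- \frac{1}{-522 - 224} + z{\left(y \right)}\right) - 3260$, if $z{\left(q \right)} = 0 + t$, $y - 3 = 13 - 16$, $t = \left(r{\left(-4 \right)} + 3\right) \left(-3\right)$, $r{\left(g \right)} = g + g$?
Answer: $- \frac{2420769}{746} \approx -3245.0$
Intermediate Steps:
$r{\left(g \right)} = 2 g$
$t = 15$ ($t = \left(2 \left(-4\right) + 3\right) \left(-3\right) = \left(-8 + 3\right) \left(-3\right) = \left(-5\right) \left(-3\right) = 15$)
$y = 0$ ($y = 3 + \left(13 - 16\right) = 3 - 3 = 0$)
$z{\left(q \right)} = 15$ ($z{\left(q \right)} = 0 + 15 = 15$)
$\left(- \frac{1}{-522 - 224} + z{\left(y \right)}\right) - 3260 = \left(- \frac{1}{-522 - 224} + 15\right) - 3260 = \left(- \frac{1}{-746} + 15\right) - 3260 = \left(\left(-1\right) \left(- \frac{1}{746}\right) + 15\right) - 3260 = \left(\frac{1}{746} + 15\right) - 3260 = \frac{11191}{746} - 3260 = - \frac{2420769}{746}$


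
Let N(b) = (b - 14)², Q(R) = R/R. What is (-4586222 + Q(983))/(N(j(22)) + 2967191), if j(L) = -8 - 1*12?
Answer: -4586221/2968347 ≈ -1.5450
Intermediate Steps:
Q(R) = 1
j(L) = -20 (j(L) = -8 - 12 = -20)
N(b) = (-14 + b)²
(-4586222 + Q(983))/(N(j(22)) + 2967191) = (-4586222 + 1)/((-14 - 20)² + 2967191) = -4586221/((-34)² + 2967191) = -4586221/(1156 + 2967191) = -4586221/2968347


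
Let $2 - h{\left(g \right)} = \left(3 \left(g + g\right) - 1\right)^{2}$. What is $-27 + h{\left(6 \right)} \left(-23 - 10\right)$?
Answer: $40332$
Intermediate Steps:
$h{\left(g \right)} = 2 - \left(-1 + 6 g\right)^{2}$ ($h{\left(g \right)} = 2 - \left(3 \left(g + g\right) - 1\right)^{2} = 2 - \left(3 \cdot 2 g - 1\right)^{2} = 2 - \left(6 g - 1\right)^{2} = 2 - \left(-1 + 6 g\right)^{2}$)
$-27 + h{\left(6 \right)} \left(-23 - 10\right) = -27 + \left(2 - \left(-1 + 6 \cdot 6\right)^{2}\right) \left(-23 - 10\right) = -27 + \left(2 - \left(-1 + 36\right)^{2}\right) \left(-23 - 10\right) = -27 + \left(2 - 35^{2}\right) \left(-33\right) = -27 + \left(2 - 1225\right) \left(-33\right) = -27 - -40359 = -27 + 40359 = 40332$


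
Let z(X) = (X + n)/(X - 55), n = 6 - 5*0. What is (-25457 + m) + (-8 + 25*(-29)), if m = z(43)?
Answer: -314329/12 ≈ -26194.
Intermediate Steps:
n = 6 (n = 6 + 0 = 6)
z(X) = (6 + X)/(-55 + X) (z(X) = (X + 6)/(X - 55) = (6 + X)/(-55 + X))
m = -49/12 (m = (6 + 43)/(-55 + 43) = 49/(-12) = -1/12*49 = -49/12 ≈ -4.0833)
(-25457 + m) + (-8 + 25*(-29)) = (-25457 - 49/12) + (-8 + 25*(-29)) = -305533/12 + (-8 - 725) = -305533/12 - 733 = -314329/12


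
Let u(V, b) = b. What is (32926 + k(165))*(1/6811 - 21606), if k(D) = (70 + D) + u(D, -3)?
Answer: -4879480382470/6811 ≈ -7.1641e+8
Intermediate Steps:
k(D) = 67 + D (k(D) = (70 + D) - 3 = 67 + D)
(32926 + k(165))*(1/6811 - 21606) = (32926 + (67 + 165))*(1/6811 - 21606) = (32926 + 232)*(1/6811 - 21606) = 33158*(-147158465/6811) = -4879480382470/6811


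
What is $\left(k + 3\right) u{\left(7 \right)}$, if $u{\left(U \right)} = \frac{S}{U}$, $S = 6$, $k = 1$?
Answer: $\frac{24}{7} \approx 3.4286$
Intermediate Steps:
$u{\left(U \right)} = \frac{6}{U}$
$\left(k + 3\right) u{\left(7 \right)} = \left(1 + 3\right) \frac{6}{7} = 4 \cdot 6 \cdot \frac{1}{7} = 4 \cdot \frac{6}{7} = \frac{24}{7}$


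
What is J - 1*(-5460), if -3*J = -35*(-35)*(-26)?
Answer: 48230/3 ≈ 16077.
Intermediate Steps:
J = 31850/3 (J = -(-35*(-35))*(-26)/3 = -1225*(-26)/3 = -⅓*(-31850) = 31850/3 ≈ 10617.)
J - 1*(-5460) = 31850/3 - 1*(-5460) = 31850/3 + 5460 = 48230/3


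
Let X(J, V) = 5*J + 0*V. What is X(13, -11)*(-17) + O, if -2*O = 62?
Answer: -1136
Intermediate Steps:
O = -31 (O = -½*62 = -31)
X(J, V) = 5*J (X(J, V) = 5*J + 0 = 5*J)
X(13, -11)*(-17) + O = (5*13)*(-17) - 31 = 65*(-17) - 31 = -1105 - 31 = -1136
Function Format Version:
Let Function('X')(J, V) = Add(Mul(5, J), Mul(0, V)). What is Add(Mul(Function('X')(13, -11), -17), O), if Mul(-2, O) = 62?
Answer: -1136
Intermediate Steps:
O = -31 (O = Mul(Rational(-1, 2), 62) = -31)
Function('X')(J, V) = Mul(5, J) (Function('X')(J, V) = Add(Mul(5, J), 0) = Mul(5, J))
Add(Mul(Function('X')(13, -11), -17), O) = Add(Mul(Mul(5, 13), -17), -31) = Add(Mul(65, -17), -31) = Add(-1105, -31) = -1136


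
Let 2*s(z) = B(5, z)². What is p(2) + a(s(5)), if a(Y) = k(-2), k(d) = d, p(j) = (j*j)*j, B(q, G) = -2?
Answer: 6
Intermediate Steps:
p(j) = j³ (p(j) = j²*j = j³)
s(z) = 2 (s(z) = (½)*(-2)² = (½)*4 = 2)
a(Y) = -2
p(2) + a(s(5)) = 2³ - 2 = 8 - 2 = 6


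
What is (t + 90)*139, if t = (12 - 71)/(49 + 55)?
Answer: 1292839/104 ≈ 12431.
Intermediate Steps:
t = -59/104 ≈ -0.56731
(t + 90)*139 = (-59/104 + 90)*139 = (9301/104)*139 = 1292839/104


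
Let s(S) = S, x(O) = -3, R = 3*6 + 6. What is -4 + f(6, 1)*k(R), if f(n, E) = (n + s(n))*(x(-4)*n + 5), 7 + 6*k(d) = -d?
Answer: 802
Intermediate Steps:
R = 24 (R = 18 + 6 = 24)
k(d) = -7/6 - d/6 (k(d) = -7/6 + (-d)/6 = -7/6 - d/6)
f(n, E) = 2*n*(5 - 3*n) (f(n, E) = (n + n)*(-3*n + 5) = (2*n)*(5 - 3*n) = 2*n*(5 - 3*n))
-4 + f(6, 1)*k(R) = -4 + (2*6*(5 - 3*6))*(-7/6 - 1/6*24) = -4 + (2*6*(5 - 18))*(-7/6 - 4) = -4 + (2*6*(-13))*(-31/6) = -4 - 156*(-31/6) = -4 + 806 = 802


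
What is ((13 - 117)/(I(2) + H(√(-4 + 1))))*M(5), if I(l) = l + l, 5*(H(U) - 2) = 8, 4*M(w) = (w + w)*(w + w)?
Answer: -6500/19 ≈ -342.11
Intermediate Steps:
M(w) = w² (M(w) = ((w + w)*(w + w))/4 = ((2*w)*(2*w))/4 = (4*w²)/4 = w²)
H(U) = 18/5 (H(U) = 2 + (⅕)*8 = 2 + 8/5 = 18/5)
I(l) = 2*l
((13 - 117)/(I(2) + H(√(-4 + 1))))*M(5) = ((13 - 117)/(2*2 + 18/5))*5² = -104/(4 + 18/5)*25 = -104/38/5*25 = -104*5/38*25 = -260/19*25 = -6500/19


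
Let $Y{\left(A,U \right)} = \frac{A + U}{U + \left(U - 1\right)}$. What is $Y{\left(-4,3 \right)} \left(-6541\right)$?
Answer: $\frac{6541}{5} \approx 1308.2$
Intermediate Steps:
$Y{\left(A,U \right)} = \frac{A + U}{-1 + 2 U}$ ($Y{\left(A,U \right)} = \frac{A + U}{U + \left(-1 + U\right)} = \frac{A + U}{-1 + 2 U}$)
$Y{\left(-4,3 \right)} \left(-6541\right) = \frac{-4 + 3}{-1 + 2 \cdot 3} \left(-6541\right) = \frac{1}{-1 + 6} \left(-1\right) \left(-6541\right) = \frac{1}{5} \left(-1\right) \left(-6541\right) = \left(- \frac{1}{5}\right) \left(-6541\right) = \frac{6541}{5}$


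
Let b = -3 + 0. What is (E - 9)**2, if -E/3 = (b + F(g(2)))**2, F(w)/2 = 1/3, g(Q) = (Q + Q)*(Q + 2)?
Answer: 5776/9 ≈ 641.78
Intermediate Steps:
g(Q) = 2*Q*(2 + Q) (g(Q) = (2*Q)*(2 + Q) = 2*Q*(2 + Q))
F(w) = 2/3
b = -3
E = -49/3 (E = -3*(-3 + 2/3)**2 = -3*(-7/3)**2 = -3*49/9 = -49/3 ≈ -16.333)
(E - 9)**2 = (-49/3 - 9)**2 = (-76/3)**2 = 5776/9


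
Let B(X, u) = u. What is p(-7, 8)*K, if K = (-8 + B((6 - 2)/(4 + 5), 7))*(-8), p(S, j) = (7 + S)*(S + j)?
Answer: 0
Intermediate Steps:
K = 8 (K = (-8 + 7)*(-8) = -1*(-8) = 8)
p(-7, 8)*K = ((-7)² + 7*(-7) + 7*8 - 7*8)*8 = (49 - 49 + 56 - 56)*8 = 0*8 = 0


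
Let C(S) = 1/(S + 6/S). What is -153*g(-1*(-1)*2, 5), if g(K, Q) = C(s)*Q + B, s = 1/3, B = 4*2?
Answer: -13923/11 ≈ -1265.7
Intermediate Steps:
B = 8
s = 1/3 ≈ 0.33333
g(K, Q) = 8 + 3*Q/55 (g(K, Q) = (1/(3*(6 + (1/3)**2)))*Q + 8 = (1/(3*(6 + 1/9)))*Q + 8 = (1/(3*(55/9)))*Q + 8 = ((1/3)*(9/55))*Q + 8 = 3*Q/55 + 8 = 8 + 3*Q/55)
-153*g(-1*(-1)*2, 5) = -153*(8 + (3/55)*5) = -153*(8 + 3/11) = -153*91/11 = -13923/11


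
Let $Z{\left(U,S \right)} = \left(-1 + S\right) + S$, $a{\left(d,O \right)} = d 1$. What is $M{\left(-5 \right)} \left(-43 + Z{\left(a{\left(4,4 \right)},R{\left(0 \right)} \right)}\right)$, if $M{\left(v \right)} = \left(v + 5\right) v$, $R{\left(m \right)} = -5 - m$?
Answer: $0$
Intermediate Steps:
$a{\left(d,O \right)} = d$
$M{\left(v \right)} = v \left(5 + v\right)$ ($M{\left(v \right)} = \left(5 + v\right) v = v \left(5 + v\right)$)
$Z{\left(U,S \right)} = -1 + 2 S$
$M{\left(-5 \right)} \left(-43 + Z{\left(a{\left(4,4 \right)},R{\left(0 \right)} \right)}\right) = - 5 \left(5 - 5\right) \left(-43 + \left(-1 + 2 \left(-5 - 0\right)\right)\right) = \left(-5\right) 0 \left(-43 + \left(-1 + 2 \left(-5 + 0\right)\right)\right) = 0 \left(-43 + \left(-1 + 2 \left(-5\right)\right)\right) = 0 \left(-43 - 11\right) = 0 \left(-54\right) = 0$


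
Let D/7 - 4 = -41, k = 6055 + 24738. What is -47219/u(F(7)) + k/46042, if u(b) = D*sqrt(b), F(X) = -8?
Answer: 30793/46042 - 47219*I*sqrt(2)/1036 ≈ 0.6688 - 64.457*I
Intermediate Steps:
k = 30793
D = -259 (D = 28 + 7*(-41) = 28 - 287 = -259)
u(b) = -259*sqrt(b)
-47219/u(F(7)) + k/46042 = -47219*I*sqrt(2)/1036 + 30793/46042 = 30793/46042 - 47219*I*sqrt(2)/1036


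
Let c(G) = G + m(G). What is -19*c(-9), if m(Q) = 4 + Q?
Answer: 266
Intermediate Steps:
c(G) = 4 + 2*G (c(G) = G + (4 + G) = 4 + 2*G)
-19*c(-9) = -19*(4 + 2*(-9)) = -19*(4 - 18) = -19*(-14) = 266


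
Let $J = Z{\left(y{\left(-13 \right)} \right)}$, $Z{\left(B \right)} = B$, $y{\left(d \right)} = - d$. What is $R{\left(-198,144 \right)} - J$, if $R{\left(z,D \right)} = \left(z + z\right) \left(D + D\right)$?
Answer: $-114061$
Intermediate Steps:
$R{\left(z,D \right)} = 4 D z$ ($R{\left(z,D \right)} = 2 z 2 D = 4 D z$)
$J = 13$ ($J = \left(-1\right) \left(-13\right) = 13$)
$R{\left(-198,144 \right)} - J = 4 \cdot 144 \left(-198\right) - 13 = -114048 - 13 = -114061$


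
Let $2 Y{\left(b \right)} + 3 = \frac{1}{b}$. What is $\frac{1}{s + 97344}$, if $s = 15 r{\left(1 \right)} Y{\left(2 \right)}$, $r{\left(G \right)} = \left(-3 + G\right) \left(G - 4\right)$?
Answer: $\frac{2}{194463} \approx 1.0285 \cdot 10^{-5}$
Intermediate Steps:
$Y{\left(b \right)} = - \frac{3}{2} + \frac{1}{2 b}$
$r{\left(G \right)} = \left(-4 + G\right) \left(-3 + G\right)$ ($r{\left(G \right)} = \left(-3 + G\right) \left(-4 + G\right) = \left(-4 + G\right) \left(-3 + G\right)$)
$s = - \frac{225}{2}$ ($s = 15 \left(12 + 1^{2} - 7\right) \frac{1 - 6}{2 \cdot 2} = 15 \left(12 + 1 - 7\right) \frac{1}{2} \cdot \frac{1}{2} \left(1 - 6\right) = 15 \cdot 6 \cdot \frac{1}{2} \cdot \frac{1}{2} \left(-5\right) = 90 \left(- \frac{5}{4}\right) = - \frac{225}{2} \approx -112.5$)
$\frac{1}{s + 97344} = \frac{1}{- \frac{225}{2} + 97344} = \frac{1}{\frac{194463}{2}} = \frac{2}{194463}$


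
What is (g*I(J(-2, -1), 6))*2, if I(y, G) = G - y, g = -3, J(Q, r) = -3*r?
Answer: -18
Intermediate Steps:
(g*I(J(-2, -1), 6))*2 = -3*(6 - (-3)*(-1))*2 = -3*(6 - 1*3)*2 = -3*(6 - 3)*2 = -3*3*2 = -9*2 = -18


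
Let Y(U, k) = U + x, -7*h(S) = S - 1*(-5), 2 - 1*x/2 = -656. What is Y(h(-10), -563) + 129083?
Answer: 912798/7 ≈ 1.3040e+5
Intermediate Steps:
x = 1316 (x = 4 - 2*(-656) = 4 + 1312 = 1316)
h(S) = -5/7 - S/7 (h(S) = -(S - 1*(-5))/7 = -(S + 5)/7 = -(5 + S)/7 = -5/7 - S/7)
Y(U, k) = 1316 + U (Y(U, k) = U + 1316 = 1316 + U)
Y(h(-10), -563) + 129083 = (1316 + (-5/7 - 1/7*(-10))) + 129083 = (1316 + (-5/7 + 10/7)) + 129083 = (1316 + 5/7) + 129083 = 9217/7 + 129083 = 912798/7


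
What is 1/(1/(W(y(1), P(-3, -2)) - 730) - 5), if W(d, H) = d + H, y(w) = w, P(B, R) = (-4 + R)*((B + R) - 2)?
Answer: -687/3436 ≈ -0.19994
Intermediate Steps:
P(B, R) = (-4 + R)*(-2 + B + R)
W(d, H) = H + d
1/(1/(W(y(1), P(-3, -2)) - 730) - 5) = 1/(1/(((8 + (-2)² - 6*(-2) - 4*(-3) - 3*(-2)) + 1) - 730) - 5) = 1/(1/(((8 + 4 + 12 + 12 + 6) + 1) - 730) - 5) = 1/(1/((42 + 1) - 730) - 5) = 1/(1/(43 - 730) - 5) = 1/(1/(-687) - 5) = 1/(-1/687 - 5) = 1/(-3436/687) = -687/3436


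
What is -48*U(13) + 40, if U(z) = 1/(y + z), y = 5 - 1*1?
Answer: 632/17 ≈ 37.176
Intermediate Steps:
y = 4 (y = 5 - 1 = 4)
U(z) = 1/(4 + z)
-48*U(13) + 40 = -48/(4 + 13) + 40 = -48/17 + 40 = 632/17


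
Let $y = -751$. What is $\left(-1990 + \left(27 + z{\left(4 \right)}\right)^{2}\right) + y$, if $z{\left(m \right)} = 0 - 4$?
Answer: $-2212$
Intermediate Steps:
$z{\left(m \right)} = -4$ ($z{\left(m \right)} = 0 - 4 = -4$)
$\left(-1990 + \left(27 + z{\left(4 \right)}\right)^{2}\right) + y = \left(-1990 + \left(27 - 4\right)^{2}\right) - 751 = \left(-1990 + 23^{2}\right) - 751 = \left(-1990 + 529\right) - 751 = -1461 - 751 = -2212$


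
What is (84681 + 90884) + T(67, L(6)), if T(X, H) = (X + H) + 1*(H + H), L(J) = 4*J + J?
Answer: 175722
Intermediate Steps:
L(J) = 5*J
T(X, H) = X + 3*H (T(X, H) = (H + X) + 1*(2*H) = (H + X) + 2*H = X + 3*H)
(84681 + 90884) + T(67, L(6)) = (84681 + 90884) + (67 + 3*(5*6)) = 175565 + (67 + 3*30) = 175565 + (67 + 90) = 175565 + 157 = 175722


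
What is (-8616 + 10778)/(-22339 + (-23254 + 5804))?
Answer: -2162/39789 ≈ -0.054337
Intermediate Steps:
(-8616 + 10778)/(-22339 + (-23254 + 5804)) = 2162/(-22339 - 17450) = 2162/(-39789) = 2162*(-1/39789) = -2162/39789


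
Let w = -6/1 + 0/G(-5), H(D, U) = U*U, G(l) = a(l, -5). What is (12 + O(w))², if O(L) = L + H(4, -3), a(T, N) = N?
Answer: 225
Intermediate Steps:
G(l) = -5
H(D, U) = U²
w = -6 (w = -6/1 + 0/(-5) = -6*1 + 0*(-⅕) = -6 + 0 = -6)
O(L) = 9 + L (O(L) = L + (-3)² = L + 9 = 9 + L)
(12 + O(w))² = (12 + (9 - 6))² = (12 + 3)² = 15² = 225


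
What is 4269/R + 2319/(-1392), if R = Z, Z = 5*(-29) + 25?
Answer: -86399/2320 ≈ -37.241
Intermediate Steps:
Z = -120 (Z = -145 + 25 = -120)
R = -120
4269/R + 2319/(-1392) = 4269/(-120) + 2319/(-1392) = 4269*(-1/120) + 2319*(-1/1392) = -1423/40 - 773/464 = -86399/2320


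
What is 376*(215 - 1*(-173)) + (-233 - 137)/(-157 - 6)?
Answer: 23780114/163 ≈ 1.4589e+5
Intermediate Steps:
376*(215 - 1*(-173)) + (-233 - 137)/(-157 - 6) = 376*(215 + 173) - 370/(-163) = 376*388 - 370*(-1/163) = 145888 + 370/163 = 23780114/163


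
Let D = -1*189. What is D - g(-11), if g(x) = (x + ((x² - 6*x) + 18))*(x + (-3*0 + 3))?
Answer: 1363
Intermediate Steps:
D = -189
g(x) = (3 + x)*(18 + x² - 5*x) (g(x) = (x + (18 + x² - 6*x))*(x + (0 + 3)) = (18 + x² - 5*x)*(x + 3) = (18 + x² - 5*x)*(3 + x) = (3 + x)*(18 + x² - 5*x))
D - g(-11) = -189 - (54 + (-11)³ - 2*(-11)² + 3*(-11)) = -189 - (54 - 1331 - 2*121 - 33) = -189 - (54 - 1331 - 242 - 33) = -189 - 1*(-1552) = -189 + 1552 = 1363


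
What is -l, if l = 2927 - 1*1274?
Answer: -1653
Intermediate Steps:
l = 1653 (l = 2927 - 1274 = 1653)
-l = -1*1653 = -1653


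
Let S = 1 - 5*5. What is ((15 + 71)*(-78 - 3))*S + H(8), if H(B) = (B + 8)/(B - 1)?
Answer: 1170304/7 ≈ 1.6719e+5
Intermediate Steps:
H(B) = (8 + B)/(-1 + B)
S = -24 (S = 1 - 25 = -24)
((15 + 71)*(-78 - 3))*S + H(8) = ((15 + 71)*(-78 - 3))*(-24) + (8 + 8)/(-1 + 8) = (86*(-81))*(-24) + 16/7 = -6966*(-24) + (⅐)*16 = 167184 + 16/7 = 1170304/7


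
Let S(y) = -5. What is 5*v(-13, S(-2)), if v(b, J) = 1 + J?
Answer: -20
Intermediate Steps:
5*v(-13, S(-2)) = 5*(1 - 5) = 5*(-4) = -20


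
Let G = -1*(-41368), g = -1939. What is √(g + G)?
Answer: 3*√4381 ≈ 198.57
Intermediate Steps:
G = 41368
√(g + G) = √(-1939 + 41368) = √39429 = 3*√4381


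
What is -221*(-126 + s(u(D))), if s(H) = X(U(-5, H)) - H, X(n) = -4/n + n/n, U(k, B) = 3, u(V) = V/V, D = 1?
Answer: 84422/3 ≈ 28141.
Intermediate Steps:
u(V) = 1
X(n) = 1 - 4/n (X(n) = -4/n + 1 = 1 - 4/n)
s(H) = -⅓ - H (s(H) = (-4 + 3)/3 - H = (⅓)*(-1) - H = -⅓ - H)
-221*(-126 + s(u(D))) = -221*(-126 + (-⅓ - 1*1)) = -221*(-126 + (-⅓ - 1)) = -221*(-126 - 4/3) = -221*(-382/3) = 84422/3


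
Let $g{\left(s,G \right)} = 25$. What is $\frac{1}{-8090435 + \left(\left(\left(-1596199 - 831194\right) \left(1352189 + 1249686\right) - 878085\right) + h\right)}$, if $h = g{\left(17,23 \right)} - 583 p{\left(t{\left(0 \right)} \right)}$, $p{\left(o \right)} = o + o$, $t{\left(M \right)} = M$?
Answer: $- \frac{1}{6315782130370} \approx -1.5833 \cdot 10^{-13}$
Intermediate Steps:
$p{\left(o \right)} = 2 o$
$h = 25$ ($h = 25 - 583 \cdot 2 \cdot 0 = 25 - 0 = 25 + 0 = 25$)
$\frac{1}{-8090435 + \left(\left(\left(-1596199 - 831194\right) \left(1352189 + 1249686\right) - 878085\right) + h\right)} = \frac{1}{-8090435 + \left(\left(\left(-1596199 - 831194\right) \left(1352189 + 1249686\right) - 878085\right) + 25\right)} = \frac{1}{-8090435 + \left(\left(\left(-2427393\right) 2601875 - 878085\right) + 25\right)} = \frac{1}{-8090435 + \left(\left(-6315773161875 - 878085\right) + 25\right)} = \frac{1}{-8090435 + \left(-6315774039960 + 25\right)} = \frac{1}{-8090435 - 6315774039935} = \frac{1}{-6315782130370} = - \frac{1}{6315782130370}$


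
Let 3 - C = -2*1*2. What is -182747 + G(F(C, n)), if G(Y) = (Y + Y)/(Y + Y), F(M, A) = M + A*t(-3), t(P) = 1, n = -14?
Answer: -182746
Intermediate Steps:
C = 7 (C = 3 - (-2*1)*2 = 3 - (-2)*2 = 3 - 1*(-4) = 3 + 4 = 7)
F(M, A) = A + M (F(M, A) = M + A*1 = M + A = A + M)
G(Y) = 1 (G(Y) = (2*Y)/((2*Y)) = (2*Y)*(1/(2*Y)) = 1)
-182747 + G(F(C, n)) = -182747 + 1 = -182746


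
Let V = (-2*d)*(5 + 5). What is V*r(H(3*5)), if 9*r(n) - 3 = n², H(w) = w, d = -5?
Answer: 7600/3 ≈ 2533.3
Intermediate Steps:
r(n) = ⅓ + n²/9
V = 100 (V = (-2*(-5))*(5 + 5) = 10*10 = 100)
V*r(H(3*5)) = 100*(⅓ + (3*5)²/9) = 100*(⅓ + (⅑)*15²) = 100*(⅓ + (⅑)*225) = 100*(⅓ + 25) = 100*(76/3) = 7600/3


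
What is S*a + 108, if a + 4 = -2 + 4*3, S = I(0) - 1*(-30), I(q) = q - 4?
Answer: 264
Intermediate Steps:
I(q) = -4 + q
S = 26 (S = (-4 + 0) - 1*(-30) = -4 + 30 = 26)
a = 6 (a = -4 + (-2 + 4*3) = -4 + (-2 + 12) = -4 + 10 = 6)
S*a + 108 = 26*6 + 108 = 156 + 108 = 264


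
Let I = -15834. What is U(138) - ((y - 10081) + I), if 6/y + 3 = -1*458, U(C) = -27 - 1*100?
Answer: 11888274/461 ≈ 25788.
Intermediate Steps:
U(C) = -127 (U(C) = -27 - 100 = -127)
y = -6/461 (y = 6/(-3 - 1*458) = 6/(-3 - 458) = 6/(-461) = 6*(-1/461) = -6/461 ≈ -0.013015)
U(138) - ((y - 10081) + I) = -127 - ((-6/461 - 10081) - 15834) = -127 - (-4647347/461 - 15834) = -127 - 1*(-11946821/461) = -127 + 11946821/461 = 11888274/461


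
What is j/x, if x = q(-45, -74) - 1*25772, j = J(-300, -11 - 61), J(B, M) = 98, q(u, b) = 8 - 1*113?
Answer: -98/25877 ≈ -0.0037871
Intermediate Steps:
q(u, b) = -105 (q(u, b) = 8 - 113 = -105)
j = 98
x = -25877 (x = -105 - 1*25772 = -105 - 25772 = -25877)
j/x = 98/(-25877) = 98*(-1/25877) = -98/25877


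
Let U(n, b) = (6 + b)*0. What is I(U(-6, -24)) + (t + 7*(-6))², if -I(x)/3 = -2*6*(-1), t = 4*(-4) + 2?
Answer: 3100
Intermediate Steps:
t = -14 (t = -16 + 2 = -14)
U(n, b) = 0
I(x) = -36 (I(x) = -3*(-2*6)*(-1) = -(-36)*(-1) = -3*12 = -36)
I(U(-6, -24)) + (t + 7*(-6))² = -36 + (-14 + 7*(-6))² = -36 + (-14 - 42)² = -36 + (-56)² = -36 + 3136 = 3100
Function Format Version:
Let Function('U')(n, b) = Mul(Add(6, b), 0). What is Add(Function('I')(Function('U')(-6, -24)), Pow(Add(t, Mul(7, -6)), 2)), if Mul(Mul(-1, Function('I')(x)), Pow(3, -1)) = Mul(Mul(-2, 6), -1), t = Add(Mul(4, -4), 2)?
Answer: 3100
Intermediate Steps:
t = -14 (t = Add(-16, 2) = -14)
Function('U')(n, b) = 0
Function('I')(x) = -36 (Function('I')(x) = Mul(-3, Mul(Mul(-2, 6), -1)) = Mul(-3, Mul(-12, -1)) = Mul(-3, 12) = -36)
Add(Function('I')(Function('U')(-6, -24)), Pow(Add(t, Mul(7, -6)), 2)) = Add(-36, Pow(Add(-14, Mul(7, -6)), 2)) = Add(-36, Pow(Add(-14, -42), 2)) = Add(-36, Pow(-56, 2)) = Add(-36, 3136) = 3100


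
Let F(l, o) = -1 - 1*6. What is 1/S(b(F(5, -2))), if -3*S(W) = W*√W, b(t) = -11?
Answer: -3*I*√11/121 ≈ -0.08223*I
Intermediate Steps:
F(l, o) = -7 (F(l, o) = -1 - 6 = -7)
S(W) = -W^(3/2)/3 (S(W) = -W*√W/3 = -W^(3/2)/3)
1/S(b(F(5, -2))) = 1/(-(-11)*I*√11/3) = 1/(11*I*√11/3) = -3*I*√11/121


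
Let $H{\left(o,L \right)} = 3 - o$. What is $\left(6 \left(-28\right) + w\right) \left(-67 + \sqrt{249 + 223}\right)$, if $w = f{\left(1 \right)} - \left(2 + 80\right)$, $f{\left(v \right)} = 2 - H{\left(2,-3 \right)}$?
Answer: $16683 - 498 \sqrt{118} \approx 11273.0$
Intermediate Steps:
$f{\left(v \right)} = 1$ ($f{\left(v \right)} = 2 - \left(3 - 2\right) = 2 - 1 = 1$)
$w = -81$ ($w = 1 - \left(2 + 80\right) = 1 - 82 = -81$)
$\left(6 \left(-28\right) + w\right) \left(-67 + \sqrt{249 + 223}\right) = \left(6 \left(-28\right) - 81\right) \left(-67 + \sqrt{249 + 223}\right) = \left(-168 - 81\right) \left(-67 + \sqrt{472}\right) = - 249 \left(-67 + 2 \sqrt{118}\right) = 16683 - 498 \sqrt{118}$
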